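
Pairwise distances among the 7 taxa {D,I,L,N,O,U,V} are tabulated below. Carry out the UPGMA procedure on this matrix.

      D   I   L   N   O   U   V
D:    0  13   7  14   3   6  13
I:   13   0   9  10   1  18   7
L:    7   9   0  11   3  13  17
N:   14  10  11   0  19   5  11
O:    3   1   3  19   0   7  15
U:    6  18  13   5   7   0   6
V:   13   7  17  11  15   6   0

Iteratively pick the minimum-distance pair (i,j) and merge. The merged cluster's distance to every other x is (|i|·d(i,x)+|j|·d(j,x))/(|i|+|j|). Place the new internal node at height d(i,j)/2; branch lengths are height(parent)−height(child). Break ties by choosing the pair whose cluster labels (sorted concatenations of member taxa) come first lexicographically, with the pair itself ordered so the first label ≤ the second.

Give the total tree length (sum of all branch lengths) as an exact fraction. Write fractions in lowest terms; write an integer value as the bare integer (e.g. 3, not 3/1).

319/12

step 1: merge (I,O) at d=1; branch lengths I→1/2, O→1/2; new cluster IO
  updated: d(D,IO)=8, d(IO,L)=6, d(IO,N)=29/2, d(IO,U)=25/2, d(IO,V)=11
step 2: merge (N,U) at d=5; branch lengths N→5/2, U→5/2; new cluster NU
  updated: d(D,NU)=10, d(IO,NU)=27/2, d(L,NU)=12, d(NU,V)=17/2
step 3: merge (IO,L) at d=6; branch lengths IO→5/2, L→3; new cluster ILO
  updated: d(D,ILO)=23/3, d(ILO,NU)=13, d(ILO,V)=13
step 4: merge (D,ILO) at d=23/3; branch lengths D→23/6, ILO→5/6; new cluster DILO
  updated: d(DILO,NU)=49/4, d(DILO,V)=13
step 5: merge (NU,V) at d=17/2; branch lengths NU→7/4, V→17/4; new cluster NUV
  updated: d(DILO,NUV)=25/2
step 6: merge (DILO,NUV) at d=25/2; branch lengths DILO→29/12, NUV→2; new cluster DILNOUV
final tree: ((D:23/6,((I:1/2,O:1/2):5/2,L:3):5/6):29/12,((N:5/2,U:5/2):7/4,V:17/4):2)
total length: 319/12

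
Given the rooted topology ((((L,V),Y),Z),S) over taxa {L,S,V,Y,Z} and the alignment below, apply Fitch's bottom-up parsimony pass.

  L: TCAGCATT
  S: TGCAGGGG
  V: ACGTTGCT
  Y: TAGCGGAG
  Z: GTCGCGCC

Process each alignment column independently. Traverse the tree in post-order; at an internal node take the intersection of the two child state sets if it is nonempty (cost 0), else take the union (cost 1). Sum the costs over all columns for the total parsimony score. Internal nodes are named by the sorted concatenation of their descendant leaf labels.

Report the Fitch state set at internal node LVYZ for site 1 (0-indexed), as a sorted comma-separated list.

A,C,T

site 0, node LV: L={T} ∪ V={A} → {A,T} (+1)
site 0, node LVY: LV={A,T} ∩ Y={T} → {T} (+0)
site 0, node LVYZ: LVY={T} ∪ Z={G} → {G,T} (+1)
site 0, node LSVYZ: LVYZ={G,T} ∩ S={T} → {T} (+0)
site 1, node LV: L={C} ∩ V={C} → {C} (+0)
site 1, node LVY: LV={C} ∪ Y={A} → {A,C} (+1)
site 1, node LVYZ: LVY={A,C} ∪ Z={T} → {A,C,T} (+1)
site 1, node LSVYZ: LVYZ={A,C,T} ∪ S={G} → {A,C,G,T} (+1)
site 2, node LV: L={A} ∪ V={G} → {A,G} (+1)
site 2, node LVY: LV={A,G} ∩ Y={G} → {G} (+0)
site 2, node LVYZ: LVY={G} ∪ Z={C} → {C,G} (+1)
site 2, node LSVYZ: LVYZ={C,G} ∩ S={C} → {C} (+0)
site 3, node LV: L={G} ∪ V={T} → {G,T} (+1)
site 3, node LVY: LV={G,T} ∪ Y={C} → {C,G,T} (+1)
site 3, node LVYZ: LVY={C,G,T} ∩ Z={G} → {G} (+0)
site 3, node LSVYZ: LVYZ={G} ∪ S={A} → {A,G} (+1)
site 4, node LV: L={C} ∪ V={T} → {C,T} (+1)
site 4, node LVY: LV={C,T} ∪ Y={G} → {C,G,T} (+1)
site 4, node LVYZ: LVY={C,G,T} ∩ Z={C} → {C} (+0)
site 4, node LSVYZ: LVYZ={C} ∪ S={G} → {C,G} (+1)
site 5, node LV: L={A} ∪ V={G} → {A,G} (+1)
site 5, node LVY: LV={A,G} ∩ Y={G} → {G} (+0)
site 5, node LVYZ: LVY={G} ∩ Z={G} → {G} (+0)
site 5, node LSVYZ: LVYZ={G} ∩ S={G} → {G} (+0)
site 6, node LV: L={T} ∪ V={C} → {C,T} (+1)
site 6, node LVY: LV={C,T} ∪ Y={A} → {A,C,T} (+1)
site 6, node LVYZ: LVY={A,C,T} ∩ Z={C} → {C} (+0)
site 6, node LSVYZ: LVYZ={C} ∪ S={G} → {C,G} (+1)
site 7, node LV: L={T} ∩ V={T} → {T} (+0)
site 7, node LVY: LV={T} ∪ Y={G} → {G,T} (+1)
site 7, node LVYZ: LVY={G,T} ∪ Z={C} → {C,G,T} (+1)
site 7, node LSVYZ: LVYZ={C,G,T} ∩ S={G} → {G} (+0)
per-site changes: [2, 3, 2, 3, 3, 1, 3, 2]; total = 19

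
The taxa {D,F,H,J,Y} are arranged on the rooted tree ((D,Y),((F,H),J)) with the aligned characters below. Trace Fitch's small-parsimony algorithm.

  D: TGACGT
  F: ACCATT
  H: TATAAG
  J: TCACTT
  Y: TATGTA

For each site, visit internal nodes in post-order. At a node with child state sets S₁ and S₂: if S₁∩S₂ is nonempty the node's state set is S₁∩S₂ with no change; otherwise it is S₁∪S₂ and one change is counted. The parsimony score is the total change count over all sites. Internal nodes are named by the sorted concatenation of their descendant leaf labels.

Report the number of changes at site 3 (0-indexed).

2

DY@0: {T} ∩ {T} = {T} (intersection, +0)
FH@0: {A} ∪ {T} = {A,T} (union, +1)
FHJ@0: {A,T} ∩ {T} = {T} (intersection, +0)
DFHJY@0: {T} ∩ {T} = {T} (intersection, +0)
DY@1: {G} ∪ {A} = {A,G} (union, +1)
FH@1: {C} ∪ {A} = {A,C} (union, +1)
FHJ@1: {A,C} ∩ {C} = {C} (intersection, +0)
DFHJY@1: {A,G} ∪ {C} = {A,C,G} (union, +1)
DY@2: {A} ∪ {T} = {A,T} (union, +1)
FH@2: {C} ∪ {T} = {C,T} (union, +1)
FHJ@2: {C,T} ∪ {A} = {A,C,T} (union, +1)
DFHJY@2: {A,T} ∩ {A,C,T} = {A,T} (intersection, +0)
DY@3: {C} ∪ {G} = {C,G} (union, +1)
FH@3: {A} ∩ {A} = {A} (intersection, +0)
FHJ@3: {A} ∪ {C} = {A,C} (union, +1)
DFHJY@3: {C,G} ∩ {A,C} = {C} (intersection, +0)
DY@4: {G} ∪ {T} = {G,T} (union, +1)
FH@4: {T} ∪ {A} = {A,T} (union, +1)
FHJ@4: {A,T} ∩ {T} = {T} (intersection, +0)
DFHJY@4: {G,T} ∩ {T} = {T} (intersection, +0)
DY@5: {T} ∪ {A} = {A,T} (union, +1)
FH@5: {T} ∪ {G} = {G,T} (union, +1)
FHJ@5: {G,T} ∩ {T} = {T} (intersection, +0)
DFHJY@5: {A,T} ∩ {T} = {T} (intersection, +0)
per-site changes: [1, 3, 3, 2, 2, 2]; total = 13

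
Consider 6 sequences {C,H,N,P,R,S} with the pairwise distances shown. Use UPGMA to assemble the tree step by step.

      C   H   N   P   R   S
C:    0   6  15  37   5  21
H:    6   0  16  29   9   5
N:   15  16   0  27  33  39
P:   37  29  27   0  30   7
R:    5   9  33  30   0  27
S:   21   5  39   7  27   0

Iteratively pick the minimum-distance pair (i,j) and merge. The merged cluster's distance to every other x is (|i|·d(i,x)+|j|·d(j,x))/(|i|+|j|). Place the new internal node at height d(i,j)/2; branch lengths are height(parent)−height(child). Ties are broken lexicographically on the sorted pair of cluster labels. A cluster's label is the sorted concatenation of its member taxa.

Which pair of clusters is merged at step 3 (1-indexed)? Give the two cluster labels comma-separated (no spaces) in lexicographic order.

step 1: merge (C,R) at d=5; branch lengths C→5/2, R→5/2; new cluster CR
  updated: d(CR,H)=15/2, d(CR,N)=24, d(CR,P)=67/2, d(CR,S)=24
step 2: merge (H,S) at d=5; branch lengths H→5/2, S→5/2; new cluster HS
  updated: d(CR,HS)=63/4, d(HS,N)=55/2, d(HS,P)=18
step 3: merge (CR,HS) at d=63/4; branch lengths CR→43/8, HS→43/8; new cluster CHRS
  updated: d(CHRS,N)=103/4, d(CHRS,P)=103/4
step 4: merge (CHRS,N) at d=103/4; branch lengths CHRS→5, N→103/8; new cluster CHNRS
  updated: d(CHNRS,P)=26
step 5: merge (CHNRS,P) at d=26; branch lengths CHNRS→1/8, P→13; new cluster CHNPRS
final tree: ((((C:5/2,R:5/2):43/8,(H:5/2,S:5/2):43/8):5,N:103/8):1/8,P:13)
total length: 207/4

CR,HS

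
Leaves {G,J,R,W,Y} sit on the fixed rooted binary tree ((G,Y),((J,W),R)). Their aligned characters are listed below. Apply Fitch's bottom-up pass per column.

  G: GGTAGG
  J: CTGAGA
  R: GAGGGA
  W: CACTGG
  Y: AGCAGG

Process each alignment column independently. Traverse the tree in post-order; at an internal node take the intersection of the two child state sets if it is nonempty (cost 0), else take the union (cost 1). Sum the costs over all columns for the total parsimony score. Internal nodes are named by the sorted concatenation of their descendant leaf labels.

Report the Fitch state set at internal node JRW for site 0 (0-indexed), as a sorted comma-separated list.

C,G

[col 0] GY: children G:{G}, Y:{A} ∪→ {A,G}; cost 1
[col 0] JW: children J:{C}, W:{C} ∩→ {C}; cost 0
[col 0] JRW: children JW:{C}, R:{G} ∪→ {C,G}; cost 1
[col 0] GJRWY: children GY:{A,G}, JRW:{C,G} ∩→ {G}; cost 0
[col 1] GY: children G:{G}, Y:{G} ∩→ {G}; cost 0
[col 1] JW: children J:{T}, W:{A} ∪→ {A,T}; cost 1
[col 1] JRW: children JW:{A,T}, R:{A} ∩→ {A}; cost 0
[col 1] GJRWY: children GY:{G}, JRW:{A} ∪→ {A,G}; cost 1
[col 2] GY: children G:{T}, Y:{C} ∪→ {C,T}; cost 1
[col 2] JW: children J:{G}, W:{C} ∪→ {C,G}; cost 1
[col 2] JRW: children JW:{C,G}, R:{G} ∩→ {G}; cost 0
[col 2] GJRWY: children GY:{C,T}, JRW:{G} ∪→ {C,G,T}; cost 1
[col 3] GY: children G:{A}, Y:{A} ∩→ {A}; cost 0
[col 3] JW: children J:{A}, W:{T} ∪→ {A,T}; cost 1
[col 3] JRW: children JW:{A,T}, R:{G} ∪→ {A,G,T}; cost 1
[col 3] GJRWY: children GY:{A}, JRW:{A,G,T} ∩→ {A}; cost 0
[col 4] GY: children G:{G}, Y:{G} ∩→ {G}; cost 0
[col 4] JW: children J:{G}, W:{G} ∩→ {G}; cost 0
[col 4] JRW: children JW:{G}, R:{G} ∩→ {G}; cost 0
[col 4] GJRWY: children GY:{G}, JRW:{G} ∩→ {G}; cost 0
[col 5] GY: children G:{G}, Y:{G} ∩→ {G}; cost 0
[col 5] JW: children J:{A}, W:{G} ∪→ {A,G}; cost 1
[col 5] JRW: children JW:{A,G}, R:{A} ∩→ {A}; cost 0
[col 5] GJRWY: children GY:{G}, JRW:{A} ∪→ {A,G}; cost 1
per-site changes: [2, 2, 3, 2, 0, 2]; total = 11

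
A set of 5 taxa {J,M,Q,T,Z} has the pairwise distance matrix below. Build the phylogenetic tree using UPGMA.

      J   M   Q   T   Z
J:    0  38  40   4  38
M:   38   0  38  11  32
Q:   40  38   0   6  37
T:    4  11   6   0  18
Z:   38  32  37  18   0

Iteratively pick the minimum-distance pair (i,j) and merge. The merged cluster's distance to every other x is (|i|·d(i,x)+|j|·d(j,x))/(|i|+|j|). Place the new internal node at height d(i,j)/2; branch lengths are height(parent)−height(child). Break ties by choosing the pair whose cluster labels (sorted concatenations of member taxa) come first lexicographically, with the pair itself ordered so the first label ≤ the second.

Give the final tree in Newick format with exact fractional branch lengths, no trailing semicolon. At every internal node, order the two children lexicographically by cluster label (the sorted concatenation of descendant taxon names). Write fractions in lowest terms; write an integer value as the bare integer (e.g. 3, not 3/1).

((((J:2,T:2):19/2,Q:23/2):3,M:29/2):9/8,Z:125/8)

step 1: merge (J,T) at d=4; branch lengths J→2, T→2; new cluster JT
  updated: d(JT,M)=49/2, d(JT,Q)=23, d(JT,Z)=28
step 2: merge (JT,Q) at d=23; branch lengths JT→19/2, Q→23/2; new cluster JQT
  updated: d(JQT,M)=29, d(JQT,Z)=31
step 3: merge (JQT,M) at d=29; branch lengths JQT→3, M→29/2; new cluster JMQT
  updated: d(JMQT,Z)=125/4
step 4: merge (JMQT,Z) at d=125/4; branch lengths JMQT→9/8, Z→125/8; new cluster JMQTZ
final tree: ((((J:2,T:2):19/2,Q:23/2):3,M:29/2):9/8,Z:125/8)
total length: 237/4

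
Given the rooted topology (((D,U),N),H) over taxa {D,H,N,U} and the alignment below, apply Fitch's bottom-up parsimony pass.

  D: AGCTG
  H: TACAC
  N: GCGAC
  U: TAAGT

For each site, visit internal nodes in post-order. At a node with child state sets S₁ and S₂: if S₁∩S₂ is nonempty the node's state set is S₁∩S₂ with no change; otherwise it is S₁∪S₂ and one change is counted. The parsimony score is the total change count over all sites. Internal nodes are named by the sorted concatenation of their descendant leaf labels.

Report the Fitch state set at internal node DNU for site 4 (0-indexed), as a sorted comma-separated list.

C,G,T

DU@0: {A} ∪ {T} = {A,T} (union, +1)
DNU@0: {A,T} ∪ {G} = {A,G,T} (union, +1)
DHNU@0: {A,G,T} ∩ {T} = {T} (intersection, +0)
DU@1: {G} ∪ {A} = {A,G} (union, +1)
DNU@1: {A,G} ∪ {C} = {A,C,G} (union, +1)
DHNU@1: {A,C,G} ∩ {A} = {A} (intersection, +0)
DU@2: {C} ∪ {A} = {A,C} (union, +1)
DNU@2: {A,C} ∪ {G} = {A,C,G} (union, +1)
DHNU@2: {A,C,G} ∩ {C} = {C} (intersection, +0)
DU@3: {T} ∪ {G} = {G,T} (union, +1)
DNU@3: {G,T} ∪ {A} = {A,G,T} (union, +1)
DHNU@3: {A,G,T} ∩ {A} = {A} (intersection, +0)
DU@4: {G} ∪ {T} = {G,T} (union, +1)
DNU@4: {G,T} ∪ {C} = {C,G,T} (union, +1)
DHNU@4: {C,G,T} ∩ {C} = {C} (intersection, +0)
per-site changes: [2, 2, 2, 2, 2]; total = 10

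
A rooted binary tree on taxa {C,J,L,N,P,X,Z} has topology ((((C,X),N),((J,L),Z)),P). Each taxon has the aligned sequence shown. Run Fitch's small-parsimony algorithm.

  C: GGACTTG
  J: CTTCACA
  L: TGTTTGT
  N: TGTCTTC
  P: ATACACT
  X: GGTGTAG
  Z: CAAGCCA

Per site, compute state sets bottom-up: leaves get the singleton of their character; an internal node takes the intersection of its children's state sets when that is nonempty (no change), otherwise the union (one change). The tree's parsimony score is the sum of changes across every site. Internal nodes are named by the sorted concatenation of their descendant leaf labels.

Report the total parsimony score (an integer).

23

[col 0] CX: children C:{G}, X:{G} ∩→ {G}; cost 0
[col 0] CNX: children CX:{G}, N:{T} ∪→ {G,T}; cost 1
[col 0] JL: children J:{C}, L:{T} ∪→ {C,T}; cost 1
[col 0] JLZ: children JL:{C,T}, Z:{C} ∩→ {C}; cost 0
[col 0] CJLNXZ: children CNX:{G,T}, JLZ:{C} ∪→ {C,G,T}; cost 1
[col 0] CJLNPXZ: children CJLNXZ:{C,G,T}, P:{A} ∪→ {A,C,G,T}; cost 1
[col 1] CX: children C:{G}, X:{G} ∩→ {G}; cost 0
[col 1] CNX: children CX:{G}, N:{G} ∩→ {G}; cost 0
[col 1] JL: children J:{T}, L:{G} ∪→ {G,T}; cost 1
[col 1] JLZ: children JL:{G,T}, Z:{A} ∪→ {A,G,T}; cost 1
[col 1] CJLNXZ: children CNX:{G}, JLZ:{A,G,T} ∩→ {G}; cost 0
[col 1] CJLNPXZ: children CJLNXZ:{G}, P:{T} ∪→ {G,T}; cost 1
[col 2] CX: children C:{A}, X:{T} ∪→ {A,T}; cost 1
[col 2] CNX: children CX:{A,T}, N:{T} ∩→ {T}; cost 0
[col 2] JL: children J:{T}, L:{T} ∩→ {T}; cost 0
[col 2] JLZ: children JL:{T}, Z:{A} ∪→ {A,T}; cost 1
[col 2] CJLNXZ: children CNX:{T}, JLZ:{A,T} ∩→ {T}; cost 0
[col 2] CJLNPXZ: children CJLNXZ:{T}, P:{A} ∪→ {A,T}; cost 1
[col 3] CX: children C:{C}, X:{G} ∪→ {C,G}; cost 1
[col 3] CNX: children CX:{C,G}, N:{C} ∩→ {C}; cost 0
[col 3] JL: children J:{C}, L:{T} ∪→ {C,T}; cost 1
[col 3] JLZ: children JL:{C,T}, Z:{G} ∪→ {C,G,T}; cost 1
[col 3] CJLNXZ: children CNX:{C}, JLZ:{C,G,T} ∩→ {C}; cost 0
[col 3] CJLNPXZ: children CJLNXZ:{C}, P:{C} ∩→ {C}; cost 0
[col 4] CX: children C:{T}, X:{T} ∩→ {T}; cost 0
[col 4] CNX: children CX:{T}, N:{T} ∩→ {T}; cost 0
[col 4] JL: children J:{A}, L:{T} ∪→ {A,T}; cost 1
[col 4] JLZ: children JL:{A,T}, Z:{C} ∪→ {A,C,T}; cost 1
[col 4] CJLNXZ: children CNX:{T}, JLZ:{A,C,T} ∩→ {T}; cost 0
[col 4] CJLNPXZ: children CJLNXZ:{T}, P:{A} ∪→ {A,T}; cost 1
[col 5] CX: children C:{T}, X:{A} ∪→ {A,T}; cost 1
[col 5] CNX: children CX:{A,T}, N:{T} ∩→ {T}; cost 0
[col 5] JL: children J:{C}, L:{G} ∪→ {C,G}; cost 1
[col 5] JLZ: children JL:{C,G}, Z:{C} ∩→ {C}; cost 0
[col 5] CJLNXZ: children CNX:{T}, JLZ:{C} ∪→ {C,T}; cost 1
[col 5] CJLNPXZ: children CJLNXZ:{C,T}, P:{C} ∩→ {C}; cost 0
[col 6] CX: children C:{G}, X:{G} ∩→ {G}; cost 0
[col 6] CNX: children CX:{G}, N:{C} ∪→ {C,G}; cost 1
[col 6] JL: children J:{A}, L:{T} ∪→ {A,T}; cost 1
[col 6] JLZ: children JL:{A,T}, Z:{A} ∩→ {A}; cost 0
[col 6] CJLNXZ: children CNX:{C,G}, JLZ:{A} ∪→ {A,C,G}; cost 1
[col 6] CJLNPXZ: children CJLNXZ:{A,C,G}, P:{T} ∪→ {A,C,G,T}; cost 1
per-site changes: [4, 3, 3, 3, 3, 3, 4]; total = 23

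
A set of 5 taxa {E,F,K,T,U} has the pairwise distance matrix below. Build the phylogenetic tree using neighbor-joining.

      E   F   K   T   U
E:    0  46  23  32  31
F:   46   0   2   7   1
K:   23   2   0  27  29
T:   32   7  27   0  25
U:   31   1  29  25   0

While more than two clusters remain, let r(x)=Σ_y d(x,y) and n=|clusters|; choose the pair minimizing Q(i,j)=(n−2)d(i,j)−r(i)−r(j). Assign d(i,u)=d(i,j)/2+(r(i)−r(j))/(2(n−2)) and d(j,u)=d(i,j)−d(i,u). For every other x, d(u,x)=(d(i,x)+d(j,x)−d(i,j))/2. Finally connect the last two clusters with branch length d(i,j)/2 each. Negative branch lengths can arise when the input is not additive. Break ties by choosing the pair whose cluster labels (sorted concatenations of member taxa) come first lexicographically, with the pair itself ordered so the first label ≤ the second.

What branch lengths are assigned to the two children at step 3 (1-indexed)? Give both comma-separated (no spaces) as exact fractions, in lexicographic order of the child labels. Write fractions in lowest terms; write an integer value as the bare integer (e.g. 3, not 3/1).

25/4,-11/2

step 1: merge (E,K) at d=23, Q=-144; branch lengths E→20, K→3; new cluster EK
  updated: d(EK,F)=25/2, d(EK,T)=18, d(EK,U)=37/2
step 2: merge (EK,T) at d=18, Q=-63; branch lengths EK→35/4, T→37/4; new cluster EKT
  updated: d(EKT,F)=3/4, d(EKT,U)=51/4
step 3: merge (EKT,F) at d=3/4, Q=-29/2; branch lengths EKT→25/4, F→-11/2; new cluster EFKT
  updated: d(EFKT,U)=13/2
step 4: merge (EFKT,U) at d=13/2; branch lengths EFKT→13/4, U→13/4; new cluster EFKTU
final tree: ((((E:20,K:3):35/4,T:37/4):25/4,F:-11/2):13/4,U:13/4)
total length: 193/4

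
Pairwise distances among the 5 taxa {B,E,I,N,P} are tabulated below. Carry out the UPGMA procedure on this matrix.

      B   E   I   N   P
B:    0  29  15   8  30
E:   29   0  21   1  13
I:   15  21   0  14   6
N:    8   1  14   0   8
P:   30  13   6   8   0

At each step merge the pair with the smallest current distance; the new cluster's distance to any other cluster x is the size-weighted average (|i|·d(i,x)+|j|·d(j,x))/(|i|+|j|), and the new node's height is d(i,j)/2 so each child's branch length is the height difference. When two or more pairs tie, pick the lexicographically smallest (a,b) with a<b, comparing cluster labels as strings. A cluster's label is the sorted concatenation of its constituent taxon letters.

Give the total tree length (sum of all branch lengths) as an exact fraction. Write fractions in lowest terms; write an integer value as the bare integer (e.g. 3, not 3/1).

31

iteration 1: select E,N (d=1); attach at lengths (1/2, 1/2); label the merged cluster EN
  updated: d(B,EN)=37/2, d(EN,I)=35/2, d(EN,P)=21/2
iteration 2: select I,P (d=6); attach at lengths (3, 3); label the merged cluster IP
  updated: d(B,IP)=45/2, d(EN,IP)=14
iteration 3: select EN,IP (d=14); attach at lengths (13/2, 4); label the merged cluster EINP
  updated: d(B,EINP)=41/2
iteration 4: select B,EINP (d=41/2); attach at lengths (41/4, 13/4); label the merged cluster BEINP
final tree: (B:41/4,((E:1/2,N:1/2):13/2,(I:3,P:3):4):13/4)
total length: 31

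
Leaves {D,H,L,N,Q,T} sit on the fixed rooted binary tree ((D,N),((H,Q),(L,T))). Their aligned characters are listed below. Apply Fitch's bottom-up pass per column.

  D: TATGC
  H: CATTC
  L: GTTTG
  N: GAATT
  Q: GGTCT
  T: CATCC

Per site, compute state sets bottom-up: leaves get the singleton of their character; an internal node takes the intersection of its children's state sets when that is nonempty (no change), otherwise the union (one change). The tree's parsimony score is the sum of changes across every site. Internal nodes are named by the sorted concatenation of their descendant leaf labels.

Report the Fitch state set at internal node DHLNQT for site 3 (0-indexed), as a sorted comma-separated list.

T

[col 0] DN: children D:{T}, N:{G} ∪→ {G,T}; cost 1
[col 0] HQ: children H:{C}, Q:{G} ∪→ {C,G}; cost 1
[col 0] LT: children L:{G}, T:{C} ∪→ {C,G}; cost 1
[col 0] HLQT: children HQ:{C,G}, LT:{C,G} ∩→ {C,G}; cost 0
[col 0] DHLNQT: children DN:{G,T}, HLQT:{C,G} ∩→ {G}; cost 0
[col 1] DN: children D:{A}, N:{A} ∩→ {A}; cost 0
[col 1] HQ: children H:{A}, Q:{G} ∪→ {A,G}; cost 1
[col 1] LT: children L:{T}, T:{A} ∪→ {A,T}; cost 1
[col 1] HLQT: children HQ:{A,G}, LT:{A,T} ∩→ {A}; cost 0
[col 1] DHLNQT: children DN:{A}, HLQT:{A} ∩→ {A}; cost 0
[col 2] DN: children D:{T}, N:{A} ∪→ {A,T}; cost 1
[col 2] HQ: children H:{T}, Q:{T} ∩→ {T}; cost 0
[col 2] LT: children L:{T}, T:{T} ∩→ {T}; cost 0
[col 2] HLQT: children HQ:{T}, LT:{T} ∩→ {T}; cost 0
[col 2] DHLNQT: children DN:{A,T}, HLQT:{T} ∩→ {T}; cost 0
[col 3] DN: children D:{G}, N:{T} ∪→ {G,T}; cost 1
[col 3] HQ: children H:{T}, Q:{C} ∪→ {C,T}; cost 1
[col 3] LT: children L:{T}, T:{C} ∪→ {C,T}; cost 1
[col 3] HLQT: children HQ:{C,T}, LT:{C,T} ∩→ {C,T}; cost 0
[col 3] DHLNQT: children DN:{G,T}, HLQT:{C,T} ∩→ {T}; cost 0
[col 4] DN: children D:{C}, N:{T} ∪→ {C,T}; cost 1
[col 4] HQ: children H:{C}, Q:{T} ∪→ {C,T}; cost 1
[col 4] LT: children L:{G}, T:{C} ∪→ {C,G}; cost 1
[col 4] HLQT: children HQ:{C,T}, LT:{C,G} ∩→ {C}; cost 0
[col 4] DHLNQT: children DN:{C,T}, HLQT:{C} ∩→ {C}; cost 0
per-site changes: [3, 2, 1, 3, 3]; total = 12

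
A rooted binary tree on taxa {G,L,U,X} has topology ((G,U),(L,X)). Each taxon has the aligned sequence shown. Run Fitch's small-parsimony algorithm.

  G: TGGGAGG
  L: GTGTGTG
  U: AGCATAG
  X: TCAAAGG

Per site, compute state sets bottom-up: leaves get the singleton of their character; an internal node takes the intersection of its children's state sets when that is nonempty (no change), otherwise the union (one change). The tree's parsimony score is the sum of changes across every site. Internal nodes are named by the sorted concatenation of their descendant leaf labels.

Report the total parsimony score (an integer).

12

site 0, node GU: G={T} ∪ U={A} → {A,T} (+1)
site 0, node LX: L={G} ∪ X={T} → {G,T} (+1)
site 0, node GLUX: GU={A,T} ∩ LX={G,T} → {T} (+0)
site 1, node GU: G={G} ∩ U={G} → {G} (+0)
site 1, node LX: L={T} ∪ X={C} → {C,T} (+1)
site 1, node GLUX: GU={G} ∪ LX={C,T} → {C,G,T} (+1)
site 2, node GU: G={G} ∪ U={C} → {C,G} (+1)
site 2, node LX: L={G} ∪ X={A} → {A,G} (+1)
site 2, node GLUX: GU={C,G} ∩ LX={A,G} → {G} (+0)
site 3, node GU: G={G} ∪ U={A} → {A,G} (+1)
site 3, node LX: L={T} ∪ X={A} → {A,T} (+1)
site 3, node GLUX: GU={A,G} ∩ LX={A,T} → {A} (+0)
site 4, node GU: G={A} ∪ U={T} → {A,T} (+1)
site 4, node LX: L={G} ∪ X={A} → {A,G} (+1)
site 4, node GLUX: GU={A,T} ∩ LX={A,G} → {A} (+0)
site 5, node GU: G={G} ∪ U={A} → {A,G} (+1)
site 5, node LX: L={T} ∪ X={G} → {G,T} (+1)
site 5, node GLUX: GU={A,G} ∩ LX={G,T} → {G} (+0)
site 6, node GU: G={G} ∩ U={G} → {G} (+0)
site 6, node LX: L={G} ∩ X={G} → {G} (+0)
site 6, node GLUX: GU={G} ∩ LX={G} → {G} (+0)
per-site changes: [2, 2, 2, 2, 2, 2, 0]; total = 12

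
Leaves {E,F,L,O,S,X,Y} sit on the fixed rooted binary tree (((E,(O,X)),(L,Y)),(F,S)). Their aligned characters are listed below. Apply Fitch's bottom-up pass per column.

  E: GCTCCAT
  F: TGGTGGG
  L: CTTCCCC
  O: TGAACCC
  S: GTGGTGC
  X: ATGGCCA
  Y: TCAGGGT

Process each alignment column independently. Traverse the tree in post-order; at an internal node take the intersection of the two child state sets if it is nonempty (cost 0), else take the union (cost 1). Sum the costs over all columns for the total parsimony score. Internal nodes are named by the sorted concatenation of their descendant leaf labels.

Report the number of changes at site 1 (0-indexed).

site 0, node OX: O={T} ∪ X={A} → {A,T} (+1)
site 0, node EOX: E={G} ∪ OX={A,T} → {A,G,T} (+1)
site 0, node LY: L={C} ∪ Y={T} → {C,T} (+1)
site 0, node ELOXY: EOX={A,G,T} ∩ LY={C,T} → {T} (+0)
site 0, node FS: F={T} ∪ S={G} → {G,T} (+1)
site 0, node EFLOSXY: ELOXY={T} ∩ FS={G,T} → {T} (+0)
site 1, node OX: O={G} ∪ X={T} → {G,T} (+1)
site 1, node EOX: E={C} ∪ OX={G,T} → {C,G,T} (+1)
site 1, node LY: L={T} ∪ Y={C} → {C,T} (+1)
site 1, node ELOXY: EOX={C,G,T} ∩ LY={C,T} → {C,T} (+0)
site 1, node FS: F={G} ∪ S={T} → {G,T} (+1)
site 1, node EFLOSXY: ELOXY={C,T} ∩ FS={G,T} → {T} (+0)
site 2, node OX: O={A} ∪ X={G} → {A,G} (+1)
site 2, node EOX: E={T} ∪ OX={A,G} → {A,G,T} (+1)
site 2, node LY: L={T} ∪ Y={A} → {A,T} (+1)
site 2, node ELOXY: EOX={A,G,T} ∩ LY={A,T} → {A,T} (+0)
site 2, node FS: F={G} ∩ S={G} → {G} (+0)
site 2, node EFLOSXY: ELOXY={A,T} ∪ FS={G} → {A,G,T} (+1)
site 3, node OX: O={A} ∪ X={G} → {A,G} (+1)
site 3, node EOX: E={C} ∪ OX={A,G} → {A,C,G} (+1)
site 3, node LY: L={C} ∪ Y={G} → {C,G} (+1)
site 3, node ELOXY: EOX={A,C,G} ∩ LY={C,G} → {C,G} (+0)
site 3, node FS: F={T} ∪ S={G} → {G,T} (+1)
site 3, node EFLOSXY: ELOXY={C,G} ∩ FS={G,T} → {G} (+0)
site 4, node OX: O={C} ∩ X={C} → {C} (+0)
site 4, node EOX: E={C} ∩ OX={C} → {C} (+0)
site 4, node LY: L={C} ∪ Y={G} → {C,G} (+1)
site 4, node ELOXY: EOX={C} ∩ LY={C,G} → {C} (+0)
site 4, node FS: F={G} ∪ S={T} → {G,T} (+1)
site 4, node EFLOSXY: ELOXY={C} ∪ FS={G,T} → {C,G,T} (+1)
site 5, node OX: O={C} ∩ X={C} → {C} (+0)
site 5, node EOX: E={A} ∪ OX={C} → {A,C} (+1)
site 5, node LY: L={C} ∪ Y={G} → {C,G} (+1)
site 5, node ELOXY: EOX={A,C} ∩ LY={C,G} → {C} (+0)
site 5, node FS: F={G} ∩ S={G} → {G} (+0)
site 5, node EFLOSXY: ELOXY={C} ∪ FS={G} → {C,G} (+1)
site 6, node OX: O={C} ∪ X={A} → {A,C} (+1)
site 6, node EOX: E={T} ∪ OX={A,C} → {A,C,T} (+1)
site 6, node LY: L={C} ∪ Y={T} → {C,T} (+1)
site 6, node ELOXY: EOX={A,C,T} ∩ LY={C,T} → {C,T} (+0)
site 6, node FS: F={G} ∪ S={C} → {C,G} (+1)
site 6, node EFLOSXY: ELOXY={C,T} ∩ FS={C,G} → {C} (+0)
per-site changes: [4, 4, 4, 4, 3, 3, 4]; total = 26

4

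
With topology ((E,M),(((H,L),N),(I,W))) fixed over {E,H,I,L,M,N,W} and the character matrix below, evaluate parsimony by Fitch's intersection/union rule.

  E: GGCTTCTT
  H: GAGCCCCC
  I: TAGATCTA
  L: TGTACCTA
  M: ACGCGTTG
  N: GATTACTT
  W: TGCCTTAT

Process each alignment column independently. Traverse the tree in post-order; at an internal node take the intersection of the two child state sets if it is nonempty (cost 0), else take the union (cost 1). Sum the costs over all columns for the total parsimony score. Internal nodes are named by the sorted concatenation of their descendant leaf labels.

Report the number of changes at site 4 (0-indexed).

site 0, node EM: E={G} ∪ M={A} → {A,G} (+1)
site 0, node HL: H={G} ∪ L={T} → {G,T} (+1)
site 0, node HLN: HL={G,T} ∩ N={G} → {G} (+0)
site 0, node IW: I={T} ∩ W={T} → {T} (+0)
site 0, node HILNW: HLN={G} ∪ IW={T} → {G,T} (+1)
site 0, node EHILMNW: EM={A,G} ∩ HILNW={G,T} → {G} (+0)
site 1, node EM: E={G} ∪ M={C} → {C,G} (+1)
site 1, node HL: H={A} ∪ L={G} → {A,G} (+1)
site 1, node HLN: HL={A,G} ∩ N={A} → {A} (+0)
site 1, node IW: I={A} ∪ W={G} → {A,G} (+1)
site 1, node HILNW: HLN={A} ∩ IW={A,G} → {A} (+0)
site 1, node EHILMNW: EM={C,G} ∪ HILNW={A} → {A,C,G} (+1)
site 2, node EM: E={C} ∪ M={G} → {C,G} (+1)
site 2, node HL: H={G} ∪ L={T} → {G,T} (+1)
site 2, node HLN: HL={G,T} ∩ N={T} → {T} (+0)
site 2, node IW: I={G} ∪ W={C} → {C,G} (+1)
site 2, node HILNW: HLN={T} ∪ IW={C,G} → {C,G,T} (+1)
site 2, node EHILMNW: EM={C,G} ∩ HILNW={C,G,T} → {C,G} (+0)
site 3, node EM: E={T} ∪ M={C} → {C,T} (+1)
site 3, node HL: H={C} ∪ L={A} → {A,C} (+1)
site 3, node HLN: HL={A,C} ∪ N={T} → {A,C,T} (+1)
site 3, node IW: I={A} ∪ W={C} → {A,C} (+1)
site 3, node HILNW: HLN={A,C,T} ∩ IW={A,C} → {A,C} (+0)
site 3, node EHILMNW: EM={C,T} ∩ HILNW={A,C} → {C} (+0)
site 4, node EM: E={T} ∪ M={G} → {G,T} (+1)
site 4, node HL: H={C} ∩ L={C} → {C} (+0)
site 4, node HLN: HL={C} ∪ N={A} → {A,C} (+1)
site 4, node IW: I={T} ∩ W={T} → {T} (+0)
site 4, node HILNW: HLN={A,C} ∪ IW={T} → {A,C,T} (+1)
site 4, node EHILMNW: EM={G,T} ∩ HILNW={A,C,T} → {T} (+0)
site 5, node EM: E={C} ∪ M={T} → {C,T} (+1)
site 5, node HL: H={C} ∩ L={C} → {C} (+0)
site 5, node HLN: HL={C} ∩ N={C} → {C} (+0)
site 5, node IW: I={C} ∪ W={T} → {C,T} (+1)
site 5, node HILNW: HLN={C} ∩ IW={C,T} → {C} (+0)
site 5, node EHILMNW: EM={C,T} ∩ HILNW={C} → {C} (+0)
site 6, node EM: E={T} ∩ M={T} → {T} (+0)
site 6, node HL: H={C} ∪ L={T} → {C,T} (+1)
site 6, node HLN: HL={C,T} ∩ N={T} → {T} (+0)
site 6, node IW: I={T} ∪ W={A} → {A,T} (+1)
site 6, node HILNW: HLN={T} ∩ IW={A,T} → {T} (+0)
site 6, node EHILMNW: EM={T} ∩ HILNW={T} → {T} (+0)
site 7, node EM: E={T} ∪ M={G} → {G,T} (+1)
site 7, node HL: H={C} ∪ L={A} → {A,C} (+1)
site 7, node HLN: HL={A,C} ∪ N={T} → {A,C,T} (+1)
site 7, node IW: I={A} ∪ W={T} → {A,T} (+1)
site 7, node HILNW: HLN={A,C,T} ∩ IW={A,T} → {A,T} (+0)
site 7, node EHILMNW: EM={G,T} ∩ HILNW={A,T} → {T} (+0)
per-site changes: [3, 4, 4, 4, 3, 2, 2, 4]; total = 26

3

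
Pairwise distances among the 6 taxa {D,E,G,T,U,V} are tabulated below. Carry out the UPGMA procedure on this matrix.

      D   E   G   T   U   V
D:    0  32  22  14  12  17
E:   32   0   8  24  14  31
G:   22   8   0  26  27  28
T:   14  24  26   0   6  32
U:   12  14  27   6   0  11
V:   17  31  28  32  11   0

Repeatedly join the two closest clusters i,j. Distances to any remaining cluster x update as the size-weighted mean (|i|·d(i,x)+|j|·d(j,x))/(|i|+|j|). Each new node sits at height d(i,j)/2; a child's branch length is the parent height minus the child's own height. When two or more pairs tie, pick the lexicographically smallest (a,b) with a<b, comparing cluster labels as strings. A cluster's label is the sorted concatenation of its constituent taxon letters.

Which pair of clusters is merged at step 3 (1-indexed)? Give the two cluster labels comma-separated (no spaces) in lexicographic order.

D,TU

iteration 1: select T,U (d=6); attach at lengths (3, 3); label the merged cluster TU
  updated: d(D,TU)=13, d(E,TU)=19, d(G,TU)=53/2, d(TU,V)=43/2
iteration 2: select E,G (d=8); attach at lengths (4, 4); label the merged cluster EG
  updated: d(D,EG)=27, d(EG,TU)=91/4, d(EG,V)=59/2
iteration 3: select D,TU (d=13); attach at lengths (13/2, 7/2); label the merged cluster DTU
  updated: d(DTU,EG)=145/6, d(DTU,V)=20
iteration 4: select DTU,V (d=20); attach at lengths (7/2, 10); label the merged cluster DTUV
  updated: d(DTUV,EG)=51/2
iteration 5: select DTUV,EG (d=51/2); attach at lengths (11/4, 35/4); label the merged cluster DEGTUV
final tree: (((D:13/2,(T:3,U:3):7/2):7/2,V:10):11/4,(E:4,G:4):35/4)
total length: 49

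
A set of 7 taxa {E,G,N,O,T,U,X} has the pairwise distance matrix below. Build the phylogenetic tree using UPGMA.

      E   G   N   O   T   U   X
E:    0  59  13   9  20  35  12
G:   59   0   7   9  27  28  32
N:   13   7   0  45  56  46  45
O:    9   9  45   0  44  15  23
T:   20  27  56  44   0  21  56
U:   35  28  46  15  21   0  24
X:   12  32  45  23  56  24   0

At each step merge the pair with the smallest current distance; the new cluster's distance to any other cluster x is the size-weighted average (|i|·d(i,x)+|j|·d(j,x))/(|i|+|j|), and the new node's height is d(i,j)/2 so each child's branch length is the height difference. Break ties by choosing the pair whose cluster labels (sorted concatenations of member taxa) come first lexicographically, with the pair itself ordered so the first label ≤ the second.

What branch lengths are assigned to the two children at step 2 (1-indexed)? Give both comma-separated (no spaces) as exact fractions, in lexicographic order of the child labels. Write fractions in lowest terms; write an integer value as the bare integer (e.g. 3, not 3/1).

1. join G+N (d=7) ⇒ GN; edges |G|=7/2, |N|=7/2
  updated: d(E,GN)=36, d(GN,O)=27, d(GN,T)=83/2, d(GN,U)=37, d(GN,X)=77/2
2. join E+O (d=9) ⇒ EO; edges |E|=9/2, |O|=9/2
  updated: d(EO,GN)=63/2, d(EO,T)=32, d(EO,U)=25, d(EO,X)=35/2
3. join EO+X (d=35/2) ⇒ EOX; edges |EO|=17/4, |X|=35/4
  updated: d(EOX,GN)=203/6, d(EOX,T)=40, d(EOX,U)=74/3
4. join T+U (d=21) ⇒ TU; edges |T|=21/2, |U|=21/2
  updated: d(EOX,TU)=97/3, d(GN,TU)=157/4
5. join EOX+TU (d=97/3) ⇒ EOTUX; edges |EOX|=89/12, |TU|=17/3
  updated: d(EOTUX,GN)=36
6. join EOTUX+GN (d=36) ⇒ EGNOTUX; edges |EOTUX|=11/6, |GN|=29/2
final tree: ((((E:9/2,O:9/2):17/4,X:35/4):89/12,(T:21/2,U:21/2):17/3):11/6,(G:7/2,N:7/2):29/2)
total length: 953/12

9/2,9/2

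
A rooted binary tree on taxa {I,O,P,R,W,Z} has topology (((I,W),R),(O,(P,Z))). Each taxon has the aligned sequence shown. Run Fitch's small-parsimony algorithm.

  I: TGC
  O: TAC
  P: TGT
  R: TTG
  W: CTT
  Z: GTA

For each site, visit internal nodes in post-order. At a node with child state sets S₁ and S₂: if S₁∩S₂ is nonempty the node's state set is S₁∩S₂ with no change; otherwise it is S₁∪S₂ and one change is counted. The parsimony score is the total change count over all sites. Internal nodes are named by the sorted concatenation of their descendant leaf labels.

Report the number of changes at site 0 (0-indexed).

2

IW@0: {T} ∪ {C} = {C,T} (union, +1)
IRW@0: {C,T} ∩ {T} = {T} (intersection, +0)
PZ@0: {T} ∪ {G} = {G,T} (union, +1)
OPZ@0: {T} ∩ {G,T} = {T} (intersection, +0)
IOPRWZ@0: {T} ∩ {T} = {T} (intersection, +0)
IW@1: {G} ∪ {T} = {G,T} (union, +1)
IRW@1: {G,T} ∩ {T} = {T} (intersection, +0)
PZ@1: {G} ∪ {T} = {G,T} (union, +1)
OPZ@1: {A} ∪ {G,T} = {A,G,T} (union, +1)
IOPRWZ@1: {T} ∩ {A,G,T} = {T} (intersection, +0)
IW@2: {C} ∪ {T} = {C,T} (union, +1)
IRW@2: {C,T} ∪ {G} = {C,G,T} (union, +1)
PZ@2: {T} ∪ {A} = {A,T} (union, +1)
OPZ@2: {C} ∪ {A,T} = {A,C,T} (union, +1)
IOPRWZ@2: {C,G,T} ∩ {A,C,T} = {C,T} (intersection, +0)
per-site changes: [2, 3, 4]; total = 9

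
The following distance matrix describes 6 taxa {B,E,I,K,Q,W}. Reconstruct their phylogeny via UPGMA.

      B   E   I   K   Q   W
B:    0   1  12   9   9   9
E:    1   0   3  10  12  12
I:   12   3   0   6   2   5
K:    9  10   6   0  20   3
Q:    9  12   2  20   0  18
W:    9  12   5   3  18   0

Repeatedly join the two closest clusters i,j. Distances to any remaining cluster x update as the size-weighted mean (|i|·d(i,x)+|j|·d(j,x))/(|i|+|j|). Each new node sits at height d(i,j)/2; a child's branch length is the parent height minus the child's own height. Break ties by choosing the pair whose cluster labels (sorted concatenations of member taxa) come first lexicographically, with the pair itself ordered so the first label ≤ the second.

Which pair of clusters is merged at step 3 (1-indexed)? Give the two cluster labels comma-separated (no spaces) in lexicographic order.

1. join B+E (d=1) ⇒ BE; edges |B|=1/2, |E|=1/2
  updated: d(BE,I)=15/2, d(BE,K)=19/2, d(BE,Q)=21/2, d(BE,W)=21/2
2. join I+Q (d=2) ⇒ IQ; edges |I|=1, |Q|=1
  updated: d(BE,IQ)=9, d(IQ,K)=13, d(IQ,W)=23/2
3. join K+W (d=3) ⇒ KW; edges |K|=3/2, |W|=3/2
  updated: d(BE,KW)=10, d(IQ,KW)=49/4
4. join BE+IQ (d=9) ⇒ BEIQ; edges |BE|=4, |IQ|=7/2
  updated: d(BEIQ,KW)=89/8
5. join BEIQ+KW (d=89/8) ⇒ BEIKQW; edges |BEIQ|=17/16, |KW|=65/16
final tree: (((B:1/2,E:1/2):4,(I:1,Q:1):7/2):17/16,(K:3/2,W:3/2):65/16)
total length: 149/8

K,W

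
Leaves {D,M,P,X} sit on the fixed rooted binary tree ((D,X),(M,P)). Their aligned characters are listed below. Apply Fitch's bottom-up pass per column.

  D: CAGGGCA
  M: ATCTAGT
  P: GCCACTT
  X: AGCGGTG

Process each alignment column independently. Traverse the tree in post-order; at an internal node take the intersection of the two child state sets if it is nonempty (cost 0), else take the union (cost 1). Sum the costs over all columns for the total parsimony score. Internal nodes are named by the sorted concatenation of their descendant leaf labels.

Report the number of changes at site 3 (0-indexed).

2

[col 0] DX: children D:{C}, X:{A} ∪→ {A,C}; cost 1
[col 0] MP: children M:{A}, P:{G} ∪→ {A,G}; cost 1
[col 0] DMPX: children DX:{A,C}, MP:{A,G} ∩→ {A}; cost 0
[col 1] DX: children D:{A}, X:{G} ∪→ {A,G}; cost 1
[col 1] MP: children M:{T}, P:{C} ∪→ {C,T}; cost 1
[col 1] DMPX: children DX:{A,G}, MP:{C,T} ∪→ {A,C,G,T}; cost 1
[col 2] DX: children D:{G}, X:{C} ∪→ {C,G}; cost 1
[col 2] MP: children M:{C}, P:{C} ∩→ {C}; cost 0
[col 2] DMPX: children DX:{C,G}, MP:{C} ∩→ {C}; cost 0
[col 3] DX: children D:{G}, X:{G} ∩→ {G}; cost 0
[col 3] MP: children M:{T}, P:{A} ∪→ {A,T}; cost 1
[col 3] DMPX: children DX:{G}, MP:{A,T} ∪→ {A,G,T}; cost 1
[col 4] DX: children D:{G}, X:{G} ∩→ {G}; cost 0
[col 4] MP: children M:{A}, P:{C} ∪→ {A,C}; cost 1
[col 4] DMPX: children DX:{G}, MP:{A,C} ∪→ {A,C,G}; cost 1
[col 5] DX: children D:{C}, X:{T} ∪→ {C,T}; cost 1
[col 5] MP: children M:{G}, P:{T} ∪→ {G,T}; cost 1
[col 5] DMPX: children DX:{C,T}, MP:{G,T} ∩→ {T}; cost 0
[col 6] DX: children D:{A}, X:{G} ∪→ {A,G}; cost 1
[col 6] MP: children M:{T}, P:{T} ∩→ {T}; cost 0
[col 6] DMPX: children DX:{A,G}, MP:{T} ∪→ {A,G,T}; cost 1
per-site changes: [2, 3, 1, 2, 2, 2, 2]; total = 14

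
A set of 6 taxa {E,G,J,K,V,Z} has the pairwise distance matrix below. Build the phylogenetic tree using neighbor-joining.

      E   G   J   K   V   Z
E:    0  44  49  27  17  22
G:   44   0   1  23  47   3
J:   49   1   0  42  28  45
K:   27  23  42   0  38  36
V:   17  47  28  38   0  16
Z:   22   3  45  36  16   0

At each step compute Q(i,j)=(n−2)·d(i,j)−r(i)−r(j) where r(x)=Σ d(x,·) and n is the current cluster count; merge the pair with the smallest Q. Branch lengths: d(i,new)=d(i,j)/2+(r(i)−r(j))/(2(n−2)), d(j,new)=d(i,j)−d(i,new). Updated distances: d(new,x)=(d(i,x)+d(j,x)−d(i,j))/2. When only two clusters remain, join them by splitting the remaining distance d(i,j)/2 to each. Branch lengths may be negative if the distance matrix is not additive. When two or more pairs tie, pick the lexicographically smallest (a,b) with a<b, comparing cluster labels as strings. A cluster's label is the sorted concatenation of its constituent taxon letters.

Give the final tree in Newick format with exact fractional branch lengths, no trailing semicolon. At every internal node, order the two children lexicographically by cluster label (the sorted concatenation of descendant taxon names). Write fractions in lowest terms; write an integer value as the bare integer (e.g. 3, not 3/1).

(((E:39/4,V:29/4):37/8,((G:-43/8,J:51/8):203/12,K:181/12):63/8):47/16,Z:47/16)

step 1: merge (G,J) at d=1, Q=-279; branch lengths G→-43/8, J→51/8; new cluster GJ
  updated: d(E,GJ)=46, d(GJ,K)=32, d(GJ,V)=37, d(GJ,Z)=47/2
step 2: merge (GJ,K) at d=32, Q=-351/2; branch lengths GJ→203/12, K→181/12; new cluster GJK
  updated: d(E,GJK)=41/2, d(GJK,V)=43/2, d(GJK,Z)=55/4
step 3: merge (E,V) at d=17, Q=-80; branch lengths E→39/4, V→29/4; new cluster EV
  updated: d(EV,GJK)=25/2, d(EV,Z)=21/2
step 4: merge (EV,GJK) at d=25/2, Q=-147/4; branch lengths EV→37/8, GJK→63/8; new cluster EGJKV
  updated: d(EGJKV,Z)=47/8
step 5: merge (EGJKV,Z) at d=47/8; branch lengths EGJKV→47/16, Z→47/16; new cluster EGJKVZ
final tree: (((E:39/4,V:29/4):37/8,((G:-43/8,J:51/8):203/12,K:181/12):63/8):47/16,Z:47/16)
total length: 547/8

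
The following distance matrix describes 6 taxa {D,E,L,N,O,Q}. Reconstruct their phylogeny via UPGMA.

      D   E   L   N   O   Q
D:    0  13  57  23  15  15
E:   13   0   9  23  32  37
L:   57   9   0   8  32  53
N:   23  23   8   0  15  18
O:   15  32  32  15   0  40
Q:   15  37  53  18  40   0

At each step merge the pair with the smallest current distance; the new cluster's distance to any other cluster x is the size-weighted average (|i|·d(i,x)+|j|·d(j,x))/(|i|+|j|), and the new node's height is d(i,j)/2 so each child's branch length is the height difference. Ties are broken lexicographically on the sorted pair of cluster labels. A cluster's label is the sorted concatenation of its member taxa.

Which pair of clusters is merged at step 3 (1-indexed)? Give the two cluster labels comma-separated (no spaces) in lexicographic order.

DE,O

iteration 1: select L,N (d=8); attach at lengths (4, 4); label the merged cluster LN
  updated: d(D,LN)=40, d(E,LN)=16, d(LN,O)=47/2, d(LN,Q)=71/2
iteration 2: select D,E (d=13); attach at lengths (13/2, 13/2); label the merged cluster DE
  updated: d(DE,LN)=28, d(DE,O)=47/2, d(DE,Q)=26
iteration 3: select DE,O (d=47/2); attach at lengths (21/4, 47/4); label the merged cluster DEO
  updated: d(DEO,LN)=53/2, d(DEO,Q)=92/3
iteration 4: select DEO,LN (d=53/2); attach at lengths (3/2, 37/4); label the merged cluster DELNO
  updated: d(DELNO,Q)=163/5
iteration 5: select DELNO,Q (d=163/5); attach at lengths (61/20, 163/10); label the merged cluster DELNOQ
final tree: ((((D:13/2,E:13/2):21/4,O:47/4):3/2,(L:4,N:4):37/4):61/20,Q:163/10)
total length: 681/10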